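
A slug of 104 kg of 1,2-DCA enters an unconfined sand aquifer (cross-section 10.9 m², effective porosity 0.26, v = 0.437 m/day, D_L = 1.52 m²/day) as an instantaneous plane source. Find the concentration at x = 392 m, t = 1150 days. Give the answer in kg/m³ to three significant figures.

0.0431 kg/m³

For an instantaneous plane source, C(x,t) = M/(n_e·A·√(4πDt)) · exp(−(x−vt)²/(4Dt)), with n_e·A the pore (flow) area.
Plume center vt = 0.437 × 1150 = 502.55 m, so the well at 392 m is 110.55 m upgradient of the peak.
√(4πDt) = 148.2 m, giving peak height M/(n_e·A·√(4πDt)) = 104/(0.26 × 10.9 × 148.2) = 0.2476 kg/m³.
(x−vt)²/(4Dt) = (-110.55)²/(4 × 1.52 × 1150) = 1.748; exp(−1.748) = 0.1741.
C = 0.2476 × 0.1741 = 0.0431 kg/m³.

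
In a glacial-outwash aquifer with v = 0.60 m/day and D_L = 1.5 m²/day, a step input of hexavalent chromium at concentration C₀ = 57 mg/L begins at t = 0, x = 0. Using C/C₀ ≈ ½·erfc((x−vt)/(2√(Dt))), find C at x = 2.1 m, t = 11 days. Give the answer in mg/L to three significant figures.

For a continuous step input, C/C₀ ≈ ½·erfc((x−vt)/(2√(Dt))).
vt = 0.60 × 11 = 6.6 m and 2√(Dt) = 2√(1.5 × 11) = 8.124 m.
Argument (x−vt)/(2√(Dt)) = (2.1 − 6.6)/8.124 = -0.5539; ½·erfc(-0.5539) = 0.7833.
C = 57 × 0.7833 = 44.6 mg/L.

44.6 mg/L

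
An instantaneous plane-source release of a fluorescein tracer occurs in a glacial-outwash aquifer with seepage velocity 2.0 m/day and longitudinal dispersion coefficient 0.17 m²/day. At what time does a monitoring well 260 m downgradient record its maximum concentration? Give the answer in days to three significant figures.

For the 1D instantaneous-source solution, setting ∂C/∂t = 0 at fixed x gives v²t² + 2Dt − x² = 0, so t = (√(D² + v²x²) − D)/v².
√(D² + v²x²) = √(0.17² + 2.0² × 260²) = 520.0; v² = 4.
t = (520.0 − 0.17)/4 = 130 days (vs. the pure-advection estimate x/v = 130 d).

130 days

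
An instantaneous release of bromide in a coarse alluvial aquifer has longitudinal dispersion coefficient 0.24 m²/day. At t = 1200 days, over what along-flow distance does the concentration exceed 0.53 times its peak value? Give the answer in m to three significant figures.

54.1 m

The plume is Gaussian with σ = √(2Dt) = √(2 × 0.24 × 1200) = 24.00 m.
C/C_peak = exp(−Δx²/(2σ²)) = 0.53 ⇒ Δx = σ·√(−2 ln 0.53) = 24.00 × 1.127 = 27.05 m.
Width = 2Δx = 54.1 m.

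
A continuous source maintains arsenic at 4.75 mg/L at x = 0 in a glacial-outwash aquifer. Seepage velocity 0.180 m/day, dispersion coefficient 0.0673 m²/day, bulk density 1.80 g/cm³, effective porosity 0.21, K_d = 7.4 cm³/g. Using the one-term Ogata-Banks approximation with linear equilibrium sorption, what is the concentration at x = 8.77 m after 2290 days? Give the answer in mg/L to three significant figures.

0.661 mg/L

Retardation factor R = 1 + ρ_b·K_d/n = 1 + 1.80 × 7.4/0.21 = 64.43.
Sorption retards both mechanisms: v_R = v/R = 0.002794 m/day, D_R = D/R = 0.001045 m²/day.
v_R·t = 0.002794 × 2290 = 6.39826 m; 2√(D_R t) = 3.094 m; argument = (8.77 − 6.39826)/3.094 = 0.7666.
C = C₀ × ½·erfc(0.7666) = 4.75 × 0.1392 = 0.661 mg/L.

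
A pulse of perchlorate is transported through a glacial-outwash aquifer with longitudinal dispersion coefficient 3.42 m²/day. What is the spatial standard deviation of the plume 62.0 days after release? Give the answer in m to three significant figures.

Dispersive spreading gives a Gaussian with σ² = 2Dt; advection only shifts the center.
σ = √(2 × 3.42 × 62.0) = 20.6 m.

20.6 m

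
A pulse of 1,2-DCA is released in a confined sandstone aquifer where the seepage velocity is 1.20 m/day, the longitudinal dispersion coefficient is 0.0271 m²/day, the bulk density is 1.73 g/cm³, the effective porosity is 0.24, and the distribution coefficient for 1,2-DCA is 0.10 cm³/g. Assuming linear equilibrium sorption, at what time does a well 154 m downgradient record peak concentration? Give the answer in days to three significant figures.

Retardation factor R = 1 + ρ_b·K_d/n = 1 + 1.73 × 0.10/0.24 = 1.721.
Sorption retards both mechanisms: v_R = v/R = 0.6973 m/day, D_R = D/R = 0.01575 m²/day.
Peak time from v_R²t² + 2D_R t − x² = 0: t = (√(D_R² + v_R²x²) − D_R)/v_R².
√(D_R² + v_R²x²) = √(0.01575² + 0.6973² × 154²) = 107.4; v_R² = 0.4862.
t = (107.4 − 0.01575)/0.4862 = 221 days.

221 days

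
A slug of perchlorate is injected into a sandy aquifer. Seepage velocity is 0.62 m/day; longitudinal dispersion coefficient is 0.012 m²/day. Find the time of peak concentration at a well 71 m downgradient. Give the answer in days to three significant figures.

114 days

For the 1D instantaneous-source solution, setting ∂C/∂t = 0 at fixed x gives v²t² + 2Dt − x² = 0, so t = (√(D² + v²x²) − D)/v².
√(D² + v²x²) = √(0.012² + 0.62² × 71²) = 44.02; v² = 0.3844.
t = (44.02 − 0.012)/0.3844 = 114 days (vs. the pure-advection estimate x/v = 115 d).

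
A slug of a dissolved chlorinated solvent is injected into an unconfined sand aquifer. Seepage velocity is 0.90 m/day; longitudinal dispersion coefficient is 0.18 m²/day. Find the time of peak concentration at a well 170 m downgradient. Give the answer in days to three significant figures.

189 days

For the 1D instantaneous-source solution, setting ∂C/∂t = 0 at fixed x gives v²t² + 2Dt − x² = 0, so t = (√(D² + v²x²) − D)/v².
√(D² + v²x²) = √(0.18² + 0.90² × 170²) = 153.0; v² = 0.81.
t = (153.0 − 0.18)/0.81 = 189 days (vs. the pure-advection estimate x/v = 189 d).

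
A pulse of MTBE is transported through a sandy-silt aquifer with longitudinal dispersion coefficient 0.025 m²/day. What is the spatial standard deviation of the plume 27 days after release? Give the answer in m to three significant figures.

1.16 m

Dispersive spreading gives a Gaussian with σ² = 2Dt; advection only shifts the center.
σ = √(2 × 0.025 × 27) = 1.16 m.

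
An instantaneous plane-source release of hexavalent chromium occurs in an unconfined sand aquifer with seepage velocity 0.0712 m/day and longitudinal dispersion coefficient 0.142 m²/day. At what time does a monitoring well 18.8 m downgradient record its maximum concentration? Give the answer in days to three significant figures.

238 days

For the 1D instantaneous-source solution, setting ∂C/∂t = 0 at fixed x gives v²t² + 2Dt − x² = 0, so t = (√(D² + v²x²) − D)/v².
√(D² + v²x²) = √(0.142² + 0.0712² × 18.8²) = 1.346; v² = 0.00506944.
t = (1.346 − 0.142)/0.00506944 = 238 days (vs. the pure-advection estimate x/v = 264 d).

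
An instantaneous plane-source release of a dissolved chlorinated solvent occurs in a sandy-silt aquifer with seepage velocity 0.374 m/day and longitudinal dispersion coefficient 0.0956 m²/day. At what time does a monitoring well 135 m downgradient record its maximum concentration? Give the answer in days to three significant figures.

For the 1D instantaneous-source solution, setting ∂C/∂t = 0 at fixed x gives v²t² + 2Dt − x² = 0, so t = (√(D² + v²x²) − D)/v².
√(D² + v²x²) = √(0.0956² + 0.374² × 135²) = 50.49; v² = 0.139876.
t = (50.49 − 0.0956)/0.139876 = 360 days (vs. the pure-advection estimate x/v = 361 d).

360 days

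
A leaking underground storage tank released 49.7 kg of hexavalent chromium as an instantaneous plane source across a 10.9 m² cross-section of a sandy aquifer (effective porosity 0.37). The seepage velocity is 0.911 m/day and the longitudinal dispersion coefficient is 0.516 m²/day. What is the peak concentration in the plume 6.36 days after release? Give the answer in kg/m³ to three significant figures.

The peak of an instantaneous 1D plume sits at x = vt; there the Gaussian factor is 1 and C_max = M/(n_e·A·√(4πDt)), where n_e·A is the pore area the mass is dissolved in.
√(4πDt) = √(4π × 0.516 × 6.36) = 6.422 m, so C_max = 49.7/(0.37 × 10.9 × 6.422) = 1.92 kg/m³.

1.92 kg/m³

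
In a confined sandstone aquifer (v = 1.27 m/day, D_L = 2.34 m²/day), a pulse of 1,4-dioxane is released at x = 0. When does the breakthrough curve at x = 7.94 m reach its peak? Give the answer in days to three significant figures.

4.97 days

For the 1D instantaneous-source solution, setting ∂C/∂t = 0 at fixed x gives v²t² + 2Dt − x² = 0, so t = (√(D² + v²x²) − D)/v².
√(D² + v²x²) = √(2.34² + 1.27² × 7.94²) = 10.35; v² = 1.6129.
t = (10.35 − 2.34)/1.6129 = 4.97 days (vs. the pure-advection estimate x/v = 6.25 d).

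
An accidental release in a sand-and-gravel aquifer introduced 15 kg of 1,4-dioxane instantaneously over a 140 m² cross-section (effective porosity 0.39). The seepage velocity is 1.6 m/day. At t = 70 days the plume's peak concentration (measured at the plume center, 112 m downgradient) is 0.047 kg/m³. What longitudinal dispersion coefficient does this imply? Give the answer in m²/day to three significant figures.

0.0388 m²/day

At the plume center C_max = M/(n_e·A·√(4πDt)), so D = M²/(4πt·(n_e·A·C_max)²).
n_e·A·C_max = 0.39 × 140 × 0.047 = 2.566 kg/m.
D = 15²/(4π × 70 × 2.566²) = 0.0388 m²/day.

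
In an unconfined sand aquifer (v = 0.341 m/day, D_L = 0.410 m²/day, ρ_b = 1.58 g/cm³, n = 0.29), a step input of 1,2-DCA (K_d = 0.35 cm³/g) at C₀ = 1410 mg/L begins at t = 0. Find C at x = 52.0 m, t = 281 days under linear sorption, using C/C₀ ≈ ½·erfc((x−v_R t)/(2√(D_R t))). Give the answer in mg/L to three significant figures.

22.9 mg/L

Retardation factor R = 1 + ρ_b·K_d/n = 1 + 1.58 × 0.35/0.29 = 2.907.
Sorption retards both mechanisms: v_R = v/R = 0.1173 m/day, D_R = D/R = 0.1410 m²/day.
v_R·t = 0.1173 × 281 = 32.9613 m; 2√(D_R t) = 12.59 m; argument = (52.0 − 32.9613)/12.59 = 1.512.
C = C₀ × ½·erfc(1.512) = 1410 × 0.01625 = 22.9 mg/L.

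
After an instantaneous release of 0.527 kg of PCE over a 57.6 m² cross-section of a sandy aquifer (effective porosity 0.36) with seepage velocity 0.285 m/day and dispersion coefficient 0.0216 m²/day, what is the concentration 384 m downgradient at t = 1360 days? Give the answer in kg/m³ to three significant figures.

0.00118 kg/m³

For an instantaneous plane source, C(x,t) = M/(n_e·A·√(4πDt)) · exp(−(x−vt)²/(4Dt)), with n_e·A the pore (flow) area.
Plume center vt = 0.285 × 1360 = 387.6 m, so the well at 384 m is 3.6 m upgradient of the peak.
√(4πDt) = 19.21 m, giving peak height M/(n_e·A·√(4πDt)) = 0.527/(0.36 × 57.6 × 19.21) = 0.001323 kg/m³.
(x−vt)²/(4Dt) = (-3.6)²/(4 × 0.0216 × 1360) = 0.1103; exp(−0.1103) = 0.8956.
C = 0.001323 × 0.8956 = 0.00118 kg/m³.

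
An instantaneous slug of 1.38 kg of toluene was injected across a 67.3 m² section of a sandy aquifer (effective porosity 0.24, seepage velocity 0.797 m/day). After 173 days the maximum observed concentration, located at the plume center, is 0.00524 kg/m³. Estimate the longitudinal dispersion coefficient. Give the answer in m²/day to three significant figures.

At the plume center C_max = M/(n_e·A·√(4πDt)), so D = M²/(4πt·(n_e·A·C_max)²).
n_e·A·C_max = 0.24 × 67.3 × 0.00524 = 0.08464 kg/m.
D = 1.38²/(4π × 173 × 0.08464²) = 0.122 m²/day.

0.122 m²/day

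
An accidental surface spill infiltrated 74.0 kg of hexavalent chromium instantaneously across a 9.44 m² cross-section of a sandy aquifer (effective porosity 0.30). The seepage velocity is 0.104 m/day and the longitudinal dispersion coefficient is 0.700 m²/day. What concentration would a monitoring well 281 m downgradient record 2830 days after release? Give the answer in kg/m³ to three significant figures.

0.162 kg/m³

For an instantaneous plane source, C(x,t) = M/(n_e·A·√(4πDt)) · exp(−(x−vt)²/(4Dt)), with n_e·A the pore (flow) area.
Plume center vt = 0.104 × 2830 = 294.32 m, so the well at 281 m is 13.32 m upgradient of the peak.
√(4πDt) = 157.8 m, giving peak height M/(n_e·A·√(4πDt)) = 74.0/(0.30 × 9.44 × 157.8) = 0.1656 kg/m³.
(x−vt)²/(4Dt) = (-13.32)²/(4 × 0.700 × 2830) = 0.02239; exp(−0.02239) = 0.9779.
C = 0.1656 × 0.9779 = 0.162 kg/m³.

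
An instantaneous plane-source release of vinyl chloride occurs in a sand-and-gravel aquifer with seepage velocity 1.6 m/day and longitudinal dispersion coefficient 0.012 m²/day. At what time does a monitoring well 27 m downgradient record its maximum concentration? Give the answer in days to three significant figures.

For the 1D instantaneous-source solution, setting ∂C/∂t = 0 at fixed x gives v²t² + 2Dt − x² = 0, so t = (√(D² + v²x²) − D)/v².
√(D² + v²x²) = √(0.012² + 1.6² × 27²) = 43.20; v² = 2.56.
t = (43.20 − 0.012)/2.56 = 16.9 days (vs. the pure-advection estimate x/v = 16.9 d).

16.9 days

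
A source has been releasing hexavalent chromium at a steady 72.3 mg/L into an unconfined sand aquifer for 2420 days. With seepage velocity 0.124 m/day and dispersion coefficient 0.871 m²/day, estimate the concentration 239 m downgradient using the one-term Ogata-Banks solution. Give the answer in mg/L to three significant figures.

59.8 mg/L

For a continuous step input, C/C₀ ≈ ½·erfc((x−vt)/(2√(Dt))).
vt = 0.124 × 2420 = 300.08 m and 2√(Dt) = 2√(0.871 × 2420) = 91.82 m.
Argument (x−vt)/(2√(Dt)) = (239 − 300.08)/91.82 = -0.6652; ½·erfc(-0.6652) = 0.8266.
C = 72.3 × 0.8266 = 59.8 mg/L.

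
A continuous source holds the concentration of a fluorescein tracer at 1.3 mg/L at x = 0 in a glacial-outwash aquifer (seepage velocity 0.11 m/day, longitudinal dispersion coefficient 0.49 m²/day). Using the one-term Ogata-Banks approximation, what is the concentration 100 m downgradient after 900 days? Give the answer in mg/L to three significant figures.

0.633 mg/L

For a continuous step input, C/C₀ ≈ ½·erfc((x−vt)/(2√(Dt))).
vt = 0.11 × 900 = 99 m and 2√(Dt) = 2√(0.49 × 900) = 42.00 m.
Argument (x−vt)/(2√(Dt)) = (100 − 99)/42.00 = 0.02381; ½·erfc(0.02381) = 0.4866.
C = 1.3 × 0.4866 = 0.633 mg/L.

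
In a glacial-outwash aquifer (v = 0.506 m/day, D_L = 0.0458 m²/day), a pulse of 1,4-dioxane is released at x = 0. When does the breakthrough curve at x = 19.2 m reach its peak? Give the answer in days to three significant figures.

For the 1D instantaneous-source solution, setting ∂C/∂t = 0 at fixed x gives v²t² + 2Dt − x² = 0, so t = (√(D² + v²x²) − D)/v².
√(D² + v²x²) = √(0.0458² + 0.506² × 19.2²) = 9.715; v² = 0.256036.
t = (9.715 − 0.0458)/0.256036 = 37.8 days (vs. the pure-advection estimate x/v = 37.9 d).

37.8 days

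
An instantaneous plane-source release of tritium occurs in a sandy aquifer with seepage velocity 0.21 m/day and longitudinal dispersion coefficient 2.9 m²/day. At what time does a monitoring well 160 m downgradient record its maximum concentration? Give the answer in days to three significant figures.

For the 1D instantaneous-source solution, setting ∂C/∂t = 0 at fixed x gives v²t² + 2Dt − x² = 0, so t = (√(D² + v²x²) − D)/v².
√(D² + v²x²) = √(2.9² + 0.21² × 160²) = 33.72; v² = 0.0441.
t = (33.72 − 2.9)/0.0441 = 699 days (vs. the pure-advection estimate x/v = 762 d).

699 days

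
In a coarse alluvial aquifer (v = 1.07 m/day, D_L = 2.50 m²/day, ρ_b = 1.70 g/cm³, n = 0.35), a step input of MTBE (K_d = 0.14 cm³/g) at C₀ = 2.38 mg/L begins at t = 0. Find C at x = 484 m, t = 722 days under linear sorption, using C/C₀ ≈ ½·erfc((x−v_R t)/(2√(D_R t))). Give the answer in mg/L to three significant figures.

0.717 mg/L

Retardation factor R = 1 + ρ_b·K_d/n = 1 + 1.70 × 0.14/0.35 = 1.680.
Sorption retards both mechanisms: v_R = v/R = 0.6369 m/day, D_R = D/R = 1.488 m²/day.
v_R·t = 0.6369 × 722 = 459.8418 m; 2√(D_R t) = 65.55 m; argument = (484 − 459.8418)/65.55 = 0.3685.
C = C₀ × ½·erfc(0.3685) = 2.38 × 0.3011 = 0.717 mg/L.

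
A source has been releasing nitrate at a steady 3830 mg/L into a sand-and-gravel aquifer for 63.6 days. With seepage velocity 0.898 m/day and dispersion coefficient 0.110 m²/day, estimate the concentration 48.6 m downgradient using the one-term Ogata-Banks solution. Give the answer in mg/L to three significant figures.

For a continuous step input, C/C₀ ≈ ½·erfc((x−vt)/(2√(Dt))).
vt = 0.898 × 63.6 = 57.1128 m and 2√(Dt) = 2√(0.110 × 63.6) = 5.290 m.
Argument (x−vt)/(2√(Dt)) = (48.6 − 57.1128)/5.290 = -1.609; ½·erfc(-1.609) = 0.9886.
C = 3830 × 0.9886 = 3790 mg/L.

3790 mg/L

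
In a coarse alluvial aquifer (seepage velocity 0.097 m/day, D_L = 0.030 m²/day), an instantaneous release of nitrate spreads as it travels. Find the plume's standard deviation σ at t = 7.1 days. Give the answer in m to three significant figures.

Dispersive spreading gives a Gaussian with σ² = 2Dt; advection only shifts the center.
σ = √(2 × 0.030 × 7.1) = 0.653 m.

0.653 m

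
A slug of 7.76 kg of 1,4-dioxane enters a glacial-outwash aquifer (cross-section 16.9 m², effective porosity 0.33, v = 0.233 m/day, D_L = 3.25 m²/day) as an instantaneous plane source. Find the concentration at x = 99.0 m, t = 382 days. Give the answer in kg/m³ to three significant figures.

For an instantaneous plane source, C(x,t) = M/(n_e·A·√(4πDt)) · exp(−(x−vt)²/(4Dt)), with n_e·A the pore (flow) area.
Plume center vt = 0.233 × 382 = 89.006 m, so the well at 99.0 m is 9.994 m downgradient of the peak.
√(4πDt) = 124.9 m, giving peak height M/(n_e·A·√(4πDt)) = 7.76/(0.33 × 16.9 × 124.9) = 0.01114 kg/m³.
(x−vt)²/(4Dt) = (9.994)²/(4 × 3.25 × 382) = 0.02011; exp(−0.02011) = 0.9801.
C = 0.01114 × 0.9801 = 0.0109 kg/m³.

0.0109 kg/m³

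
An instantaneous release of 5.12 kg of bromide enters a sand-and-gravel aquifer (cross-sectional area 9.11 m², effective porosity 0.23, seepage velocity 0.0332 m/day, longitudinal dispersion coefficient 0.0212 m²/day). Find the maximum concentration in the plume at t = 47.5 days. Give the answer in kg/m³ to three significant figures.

The peak of an instantaneous 1D plume sits at x = vt; there the Gaussian factor is 1 and C_max = M/(n_e·A·√(4πDt)), where n_e·A is the pore area the mass is dissolved in.
√(4πDt) = √(4π × 0.0212 × 47.5) = 3.557 m, so C_max = 5.12/(0.23 × 9.11 × 3.557) = 0.687 kg/m³.

0.687 kg/m³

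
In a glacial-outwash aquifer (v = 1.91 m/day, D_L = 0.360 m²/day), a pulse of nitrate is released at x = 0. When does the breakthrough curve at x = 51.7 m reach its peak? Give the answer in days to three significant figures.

27.0 days

For the 1D instantaneous-source solution, setting ∂C/∂t = 0 at fixed x gives v²t² + 2Dt − x² = 0, so t = (√(D² + v²x²) − D)/v².
√(D² + v²x²) = √(0.360² + 1.91² × 51.7²) = 98.75; v² = 3.6481.
t = (98.75 − 0.360)/3.6481 = 27.0 days (vs. the pure-advection estimate x/v = 27.1 d).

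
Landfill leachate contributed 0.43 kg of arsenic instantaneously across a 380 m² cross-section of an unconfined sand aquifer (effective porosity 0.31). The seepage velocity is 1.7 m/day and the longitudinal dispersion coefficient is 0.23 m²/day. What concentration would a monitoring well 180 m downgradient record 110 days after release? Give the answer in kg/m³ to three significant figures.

For an instantaneous plane source, C(x,t) = M/(n_e·A·√(4πDt)) · exp(−(x−vt)²/(4Dt)), with n_e·A the pore (flow) area.
Plume center vt = 1.7 × 110 = 187 m, so the well at 180 m is 7 m upgradient of the peak.
√(4πDt) = 17.83 m, giving peak height M/(n_e·A·√(4πDt)) = 0.43/(0.31 × 380 × 17.83) = 0.0002047 kg/m³.
(x−vt)²/(4Dt) = (-7)²/(4 × 0.23 × 110) = 0.4842; exp(−0.4842) = 0.6162.
C = 0.0002047 × 0.6162 = 0.000126 kg/m³.

0.000126 kg/m³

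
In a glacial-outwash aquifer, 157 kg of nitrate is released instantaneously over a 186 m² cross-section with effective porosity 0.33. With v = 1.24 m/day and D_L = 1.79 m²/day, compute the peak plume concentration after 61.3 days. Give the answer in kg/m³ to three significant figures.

The peak of an instantaneous 1D plume sits at x = vt; there the Gaussian factor is 1 and C_max = M/(n_e·A·√(4πDt)), where n_e·A is the pore area the mass is dissolved in.
√(4πDt) = √(4π × 1.79 × 61.3) = 37.13 m, so C_max = 157/(0.33 × 186 × 37.13) = 0.0689 kg/m³.

0.0689 kg/m³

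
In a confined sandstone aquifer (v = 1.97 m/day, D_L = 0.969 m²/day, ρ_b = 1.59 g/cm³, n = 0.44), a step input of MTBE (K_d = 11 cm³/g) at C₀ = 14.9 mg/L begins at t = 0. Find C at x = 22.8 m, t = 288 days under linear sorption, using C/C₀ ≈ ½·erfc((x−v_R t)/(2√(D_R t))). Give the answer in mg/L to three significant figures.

0.123 mg/L

Retardation factor R = 1 + ρ_b·K_d/n = 1 + 1.59 × 11/0.44 = 40.75.
Sorption retards both mechanisms: v_R = v/R = 0.04834 m/day, D_R = D/R = 0.02378 m²/day.
v_R·t = 0.04834 × 288 = 13.92192 m; 2√(D_R t) = 5.234 m; argument = (22.8 − 13.92192)/5.234 = 1.696.
C = C₀ × ½·erfc(1.696) = 14.9 × 0.008231 = 0.123 mg/L.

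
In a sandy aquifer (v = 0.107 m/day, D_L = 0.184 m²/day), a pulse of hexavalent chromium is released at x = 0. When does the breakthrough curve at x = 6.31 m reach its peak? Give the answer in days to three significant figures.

45.1 days

For the 1D instantaneous-source solution, setting ∂C/∂t = 0 at fixed x gives v²t² + 2Dt − x² = 0, so t = (√(D² + v²x²) − D)/v².
√(D² + v²x²) = √(0.184² + 0.107² × 6.31²) = 0.6998; v² = 0.011449.
t = (0.6998 − 0.184)/0.011449 = 45.1 days (vs. the pure-advection estimate x/v = 59.0 d).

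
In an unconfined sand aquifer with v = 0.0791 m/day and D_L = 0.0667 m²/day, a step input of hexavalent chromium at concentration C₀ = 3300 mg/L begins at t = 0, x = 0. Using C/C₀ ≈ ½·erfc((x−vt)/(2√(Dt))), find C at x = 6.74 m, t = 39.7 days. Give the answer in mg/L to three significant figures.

194 mg/L

For a continuous step input, C/C₀ ≈ ½·erfc((x−vt)/(2√(Dt))).
vt = 0.0791 × 39.7 = 3.14027 m and 2√(Dt) = 2√(0.0667 × 39.7) = 3.255 m.
Argument (x−vt)/(2√(Dt)) = (6.74 − 3.14027)/3.255 = 1.106; ½·erfc(1.106) = 0.05889.
C = 3300 × 0.05889 = 194 mg/L.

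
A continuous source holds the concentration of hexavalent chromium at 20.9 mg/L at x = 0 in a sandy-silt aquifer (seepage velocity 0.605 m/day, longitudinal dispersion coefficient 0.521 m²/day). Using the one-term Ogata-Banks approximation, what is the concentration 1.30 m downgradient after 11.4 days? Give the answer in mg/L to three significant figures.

19.8 mg/L

For a continuous step input, C/C₀ ≈ ½·erfc((x−vt)/(2√(Dt))).
vt = 0.605 × 11.4 = 6.897 m and 2√(Dt) = 2√(0.521 × 11.4) = 4.874 m.
Argument (x−vt)/(2√(Dt)) = (1.30 − 6.897)/4.874 = -1.148; ½·erfc(-1.148) = 0.9478.
C = 20.9 × 0.9478 = 19.8 mg/L.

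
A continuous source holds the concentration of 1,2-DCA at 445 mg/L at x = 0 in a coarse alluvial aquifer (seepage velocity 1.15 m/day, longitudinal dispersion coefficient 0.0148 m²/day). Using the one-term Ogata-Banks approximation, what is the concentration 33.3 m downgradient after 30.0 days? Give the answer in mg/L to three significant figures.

400 mg/L

For a continuous step input, C/C₀ ≈ ½·erfc((x−vt)/(2√(Dt))).
vt = 1.15 × 30.0 = 34.5 m and 2√(Dt) = 2√(0.0148 × 30.0) = 1.333 m.
Argument (x−vt)/(2√(Dt)) = (33.3 − 34.5)/1.333 = -0.9002; ½·erfc(-0.9002) = 0.8985.
C = 445 × 0.8985 = 400 mg/L.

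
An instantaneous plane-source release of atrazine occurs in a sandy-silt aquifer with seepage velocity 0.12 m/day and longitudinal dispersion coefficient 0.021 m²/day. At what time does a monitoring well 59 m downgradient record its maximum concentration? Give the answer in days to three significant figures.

490 days

For the 1D instantaneous-source solution, setting ∂C/∂t = 0 at fixed x gives v²t² + 2Dt − x² = 0, so t = (√(D² + v²x²) − D)/v².
√(D² + v²x²) = √(0.021² + 0.12² × 59²) = 7.080; v² = 0.0144.
t = (7.080 − 0.021)/0.0144 = 490 days (vs. the pure-advection estimate x/v = 492 d).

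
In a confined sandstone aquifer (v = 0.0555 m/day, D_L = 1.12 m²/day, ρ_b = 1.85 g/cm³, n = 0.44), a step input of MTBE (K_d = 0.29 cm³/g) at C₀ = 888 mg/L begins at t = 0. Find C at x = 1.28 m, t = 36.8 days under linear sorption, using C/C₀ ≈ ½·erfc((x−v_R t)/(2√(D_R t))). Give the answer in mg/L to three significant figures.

423 mg/L

Retardation factor R = 1 + ρ_b·K_d/n = 1 + 1.85 × 0.29/0.44 = 2.219.
Sorption retards both mechanisms: v_R = v/R = 0.02501 m/day, D_R = D/R = 0.5047 m²/day.
v_R·t = 0.02501 × 36.8 = 0.920368 m; 2√(D_R t) = 8.619 m; argument = (1.28 − 0.920368)/8.619 = 0.04173.
C = C₀ × ½·erfc(0.04173) = 888 × 0.4765 = 423 mg/L.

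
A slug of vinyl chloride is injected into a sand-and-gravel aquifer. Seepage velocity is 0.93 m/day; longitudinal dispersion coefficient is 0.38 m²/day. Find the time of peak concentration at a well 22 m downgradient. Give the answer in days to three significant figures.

For the 1D instantaneous-source solution, setting ∂C/∂t = 0 at fixed x gives v²t² + 2Dt − x² = 0, so t = (√(D² + v²x²) − D)/v².
√(D² + v²x²) = √(0.38² + 0.93² × 22²) = 20.46; v² = 0.8649.
t = (20.46 − 0.38)/0.8649 = 23.2 days (vs. the pure-advection estimate x/v = 23.7 d).

23.2 days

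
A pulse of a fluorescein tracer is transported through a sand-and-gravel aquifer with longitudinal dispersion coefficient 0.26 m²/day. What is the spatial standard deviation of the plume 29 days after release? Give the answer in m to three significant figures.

Dispersive spreading gives a Gaussian with σ² = 2Dt; advection only shifts the center.
σ = √(2 × 0.26 × 29) = 3.88 m.

3.88 m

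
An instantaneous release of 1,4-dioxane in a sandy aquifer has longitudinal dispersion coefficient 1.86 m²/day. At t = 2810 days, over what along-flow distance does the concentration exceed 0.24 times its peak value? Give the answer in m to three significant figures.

The plume is Gaussian with σ = √(2Dt) = √(2 × 1.86 × 2810) = 102.2 m.
C/C_peak = exp(−Δx²/(2σ²)) = 0.24 ⇒ Δx = σ·√(−2 ln 0.24) = 102.2 × 1.689 = 172.6 m.
Width = 2Δx = 345 m.

345 m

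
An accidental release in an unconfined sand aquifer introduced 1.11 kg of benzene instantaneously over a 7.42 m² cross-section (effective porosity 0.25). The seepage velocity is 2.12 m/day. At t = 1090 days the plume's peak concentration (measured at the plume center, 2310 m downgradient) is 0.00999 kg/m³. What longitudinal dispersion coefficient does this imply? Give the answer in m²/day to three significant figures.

0.262 m²/day

At the plume center C_max = M/(n_e·A·√(4πDt)), so D = M²/(4πt·(n_e·A·C_max)²).
n_e·A·C_max = 0.25 × 7.42 × 0.00999 = 0.01853 kg/m.
D = 1.11²/(4π × 1090 × 0.01853²) = 0.262 m²/day.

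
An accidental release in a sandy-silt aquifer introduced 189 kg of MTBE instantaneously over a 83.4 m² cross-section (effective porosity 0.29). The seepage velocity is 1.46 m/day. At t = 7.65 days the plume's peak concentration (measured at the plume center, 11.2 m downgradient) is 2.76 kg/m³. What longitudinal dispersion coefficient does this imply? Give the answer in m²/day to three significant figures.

At the plume center C_max = M/(n_e·A·√(4πDt)), so D = M²/(4πt·(n_e·A·C_max)²).
n_e·A·C_max = 0.29 × 83.4 × 2.76 = 66.75 kg/m.
D = 189²/(4π × 7.65 × 66.75²) = 0.0834 m²/day.

0.0834 m²/day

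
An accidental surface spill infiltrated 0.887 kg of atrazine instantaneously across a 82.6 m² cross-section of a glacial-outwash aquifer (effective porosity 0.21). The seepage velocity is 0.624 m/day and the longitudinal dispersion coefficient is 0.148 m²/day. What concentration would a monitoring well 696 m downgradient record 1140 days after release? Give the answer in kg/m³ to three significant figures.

For an instantaneous plane source, C(x,t) = M/(n_e·A·√(4πDt)) · exp(−(x−vt)²/(4Dt)), with n_e·A the pore (flow) area.
Plume center vt = 0.624 × 1140 = 711.36 m, so the well at 696 m is 15.36 m upgradient of the peak.
√(4πDt) = 46.05 m, giving peak height M/(n_e·A·√(4πDt)) = 0.887/(0.21 × 82.6 × 46.05) = 0.001110 kg/m³.
(x−vt)²/(4Dt) = (-15.36)²/(4 × 0.148 × 1140) = 0.3496; exp(−0.3496) = 0.7050.
C = 0.001110 × 0.7050 = 0.000783 kg/m³.

0.000783 kg/m³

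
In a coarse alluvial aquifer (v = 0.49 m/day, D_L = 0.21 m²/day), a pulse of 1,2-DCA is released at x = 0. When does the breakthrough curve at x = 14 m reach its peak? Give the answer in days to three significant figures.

For the 1D instantaneous-source solution, setting ∂C/∂t = 0 at fixed x gives v²t² + 2Dt − x² = 0, so t = (√(D² + v²x²) − D)/v².
√(D² + v²x²) = √(0.21² + 0.49² × 14²) = 6.863; v² = 0.2401.
t = (6.863 − 0.21)/0.2401 = 27.7 days (vs. the pure-advection estimate x/v = 28.6 d).

27.7 days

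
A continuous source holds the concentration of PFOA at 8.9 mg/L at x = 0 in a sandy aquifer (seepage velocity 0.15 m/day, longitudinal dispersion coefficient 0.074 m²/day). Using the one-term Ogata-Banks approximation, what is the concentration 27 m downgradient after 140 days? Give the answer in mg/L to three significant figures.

0.834 mg/L

For a continuous step input, C/C₀ ≈ ½·erfc((x−vt)/(2√(Dt))).
vt = 0.15 × 140 = 21 m and 2√(Dt) = 2√(0.074 × 140) = 6.437 m.
Argument (x−vt)/(2√(Dt)) = (27 − 21)/6.437 = 0.9321; ½·erfc(0.9321) = 0.09372.
C = 8.9 × 0.09372 = 0.834 mg/L.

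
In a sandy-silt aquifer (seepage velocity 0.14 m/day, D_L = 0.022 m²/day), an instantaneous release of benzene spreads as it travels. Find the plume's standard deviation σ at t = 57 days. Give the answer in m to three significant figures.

1.58 m

Dispersive spreading gives a Gaussian with σ² = 2Dt; advection only shifts the center.
σ = √(2 × 0.022 × 57) = 1.58 m.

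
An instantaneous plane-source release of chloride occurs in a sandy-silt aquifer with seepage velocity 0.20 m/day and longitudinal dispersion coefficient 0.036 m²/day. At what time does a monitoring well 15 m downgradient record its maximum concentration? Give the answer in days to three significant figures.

For the 1D instantaneous-source solution, setting ∂C/∂t = 0 at fixed x gives v²t² + 2Dt − x² = 0, so t = (√(D² + v²x²) − D)/v².
√(D² + v²x²) = √(0.036² + 0.20² × 15²) = 3.000; v² = 0.04.
t = (3.000 − 0.036)/0.04 = 74.1 days (vs. the pure-advection estimate x/v = 75.0 d).

74.1 days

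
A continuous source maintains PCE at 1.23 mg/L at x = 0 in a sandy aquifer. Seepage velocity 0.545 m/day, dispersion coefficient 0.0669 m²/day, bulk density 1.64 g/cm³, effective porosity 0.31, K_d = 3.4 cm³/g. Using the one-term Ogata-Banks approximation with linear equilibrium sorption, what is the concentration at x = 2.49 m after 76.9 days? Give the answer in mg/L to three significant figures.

0.431 mg/L

Retardation factor R = 1 + ρ_b·K_d/n = 1 + 1.64 × 3.4/0.31 = 18.99.
Sorption retards both mechanisms: v_R = v/R = 0.02870 m/day, D_R = D/R = 0.003523 m²/day.
v_R·t = 0.02870 × 76.9 = 2.20703 m; 2√(D_R t) = 1.041 m; argument = (2.49 − 2.20703)/1.041 = 0.2718.
C = C₀ × ½·erfc(0.2718) = 1.23 × 0.3503 = 0.431 mg/L.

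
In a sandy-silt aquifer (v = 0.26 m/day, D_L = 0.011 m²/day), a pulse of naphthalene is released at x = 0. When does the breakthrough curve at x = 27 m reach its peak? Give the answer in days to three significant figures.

For the 1D instantaneous-source solution, setting ∂C/∂t = 0 at fixed x gives v²t² + 2Dt − x² = 0, so t = (√(D² + v²x²) − D)/v².
√(D² + v²x²) = √(0.011² + 0.26² × 27²) = 7.020; v² = 0.0676.
t = (7.020 − 0.011)/0.0676 = 104 days (vs. the pure-advection estimate x/v = 104 d).

104 days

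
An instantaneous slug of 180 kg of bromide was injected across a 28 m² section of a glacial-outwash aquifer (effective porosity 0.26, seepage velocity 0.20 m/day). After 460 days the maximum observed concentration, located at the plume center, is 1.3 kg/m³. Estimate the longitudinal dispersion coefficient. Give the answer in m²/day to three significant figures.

0.0626 m²/day

At the plume center C_max = M/(n_e·A·√(4πDt)), so D = M²/(4πt·(n_e·A·C_max)²).
n_e·A·C_max = 0.26 × 28 × 1.3 = 9.464 kg/m.
D = 180²/(4π × 460 × 9.464²) = 0.0626 m²/day.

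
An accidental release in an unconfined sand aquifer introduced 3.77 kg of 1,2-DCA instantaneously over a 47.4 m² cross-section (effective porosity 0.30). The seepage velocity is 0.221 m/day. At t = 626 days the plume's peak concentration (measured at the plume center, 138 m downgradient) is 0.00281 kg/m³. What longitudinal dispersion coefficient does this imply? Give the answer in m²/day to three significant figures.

1.13 m²/day

At the plume center C_max = M/(n_e·A·√(4πDt)), so D = M²/(4πt·(n_e·A·C_max)²).
n_e·A·C_max = 0.30 × 47.4 × 0.00281 = 0.03996 kg/m.
D = 3.77²/(4π × 626 × 0.03996²) = 1.13 m²/day.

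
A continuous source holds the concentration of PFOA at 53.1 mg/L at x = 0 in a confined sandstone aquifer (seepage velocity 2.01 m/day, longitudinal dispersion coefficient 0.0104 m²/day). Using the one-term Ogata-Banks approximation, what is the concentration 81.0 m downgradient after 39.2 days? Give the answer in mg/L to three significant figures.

For a continuous step input, C/C₀ ≈ ½·erfc((x−vt)/(2√(Dt))).
vt = 2.01 × 39.2 = 78.792 m and 2√(Dt) = 2√(0.0104 × 39.2) = 1.277 m.
Argument (x−vt)/(2√(Dt)) = (81.0 − 78.792)/1.277 = 1.729; ½·erfc(1.729) = 0.007239.
C = 53.1 × 0.007239 = 0.384 mg/L.

0.384 mg/L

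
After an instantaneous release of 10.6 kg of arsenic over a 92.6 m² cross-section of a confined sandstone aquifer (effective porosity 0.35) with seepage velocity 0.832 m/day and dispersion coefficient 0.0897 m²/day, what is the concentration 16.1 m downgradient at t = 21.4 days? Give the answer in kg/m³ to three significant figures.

For an instantaneous plane source, C(x,t) = M/(n_e·A·√(4πDt)) · exp(−(x−vt)²/(4Dt)), with n_e·A the pore (flow) area.
Plume center vt = 0.832 × 21.4 = 17.8048 m, so the well at 16.1 m is 1.7048 m upgradient of the peak.
√(4πDt) = 4.911 m, giving peak height M/(n_e·A·√(4πDt)) = 10.6/(0.35 × 92.6 × 4.911) = 0.06660 kg/m³.
(x−vt)²/(4Dt) = (-1.7048)²/(4 × 0.0897 × 21.4) = 0.3785; exp(−0.3785) = 0.6849.
C = 0.06660 × 0.6849 = 0.0456 kg/m³.

0.0456 kg/m³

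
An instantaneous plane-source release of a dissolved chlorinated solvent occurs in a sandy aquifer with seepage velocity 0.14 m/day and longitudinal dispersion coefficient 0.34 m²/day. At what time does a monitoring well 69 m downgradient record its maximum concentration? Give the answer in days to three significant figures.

For the 1D instantaneous-source solution, setting ∂C/∂t = 0 at fixed x gives v²t² + 2Dt − x² = 0, so t = (√(D² + v²x²) − D)/v².
√(D² + v²x²) = √(0.34² + 0.14² × 69²) = 9.666; v² = 0.0196.
t = (9.666 − 0.34)/0.0196 = 476 days (vs. the pure-advection estimate x/v = 493 d).

476 days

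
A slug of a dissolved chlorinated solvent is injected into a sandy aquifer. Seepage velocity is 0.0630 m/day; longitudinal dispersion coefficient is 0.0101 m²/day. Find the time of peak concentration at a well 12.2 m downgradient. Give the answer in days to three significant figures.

For the 1D instantaneous-source solution, setting ∂C/∂t = 0 at fixed x gives v²t² + 2Dt − x² = 0, so t = (√(D² + v²x²) − D)/v².
√(D² + v²x²) = √(0.0101² + 0.0630² × 12.2²) = 0.7687; v² = 0.003969.
t = (0.7687 − 0.0101)/0.003969 = 191 days (vs. the pure-advection estimate x/v = 194 d).

191 days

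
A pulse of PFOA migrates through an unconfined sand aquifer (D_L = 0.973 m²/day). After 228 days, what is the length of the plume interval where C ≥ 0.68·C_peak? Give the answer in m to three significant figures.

37.0 m

The plume is Gaussian with σ = √(2Dt) = √(2 × 0.973 × 228) = 21.06 m.
C/C_peak = exp(−Δx²/(2σ²)) = 0.68 ⇒ Δx = σ·√(−2 ln 0.68) = 21.06 × 0.8783 = 18.50 m.
Width = 2Δx = 37.0 m.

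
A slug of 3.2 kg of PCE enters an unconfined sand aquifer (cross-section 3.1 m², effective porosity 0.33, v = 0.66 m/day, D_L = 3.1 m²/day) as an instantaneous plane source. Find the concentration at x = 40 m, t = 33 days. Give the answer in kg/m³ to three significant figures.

For an instantaneous plane source, C(x,t) = M/(n_e·A·√(4πDt)) · exp(−(x−vt)²/(4Dt)), with n_e·A the pore (flow) area.
Plume center vt = 0.66 × 33 = 21.78 m, so the well at 40 m is 18.22 m downgradient of the peak.
√(4πDt) = 35.85 m, giving peak height M/(n_e·A·√(4πDt)) = 3.2/(0.33 × 3.1 × 35.85) = 0.08725 kg/m³.
(x−vt)²/(4Dt) = (18.22)²/(4 × 3.1 × 33) = 0.8113; exp(−0.8113) = 0.4443.
C = 0.08725 × 0.4443 = 0.0388 kg/m³.

0.0388 kg/m³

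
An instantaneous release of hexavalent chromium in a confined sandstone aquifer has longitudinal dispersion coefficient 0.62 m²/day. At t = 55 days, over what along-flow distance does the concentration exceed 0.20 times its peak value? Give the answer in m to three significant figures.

29.6 m

The plume is Gaussian with σ = √(2Dt) = √(2 × 0.62 × 55) = 8.258 m.
C/C_peak = exp(−Δx²/(2σ²)) = 0.20 ⇒ Δx = σ·√(−2 ln 0.20) = 8.258 × 1.794 = 14.81 m.
Width = 2Δx = 29.6 m.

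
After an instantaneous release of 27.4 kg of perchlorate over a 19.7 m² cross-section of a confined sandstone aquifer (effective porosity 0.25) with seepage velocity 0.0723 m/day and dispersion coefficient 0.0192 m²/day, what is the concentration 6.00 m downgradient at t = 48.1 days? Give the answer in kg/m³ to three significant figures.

For an instantaneous plane source, C(x,t) = M/(n_e·A·√(4πDt)) · exp(−(x−vt)²/(4Dt)), with n_e·A the pore (flow) area.
Plume center vt = 0.0723 × 48.1 = 3.47763 m, so the well at 6.00 m is 2.52237 m downgradient of the peak.
√(4πDt) = 3.407 m, giving peak height M/(n_e·A·√(4πDt)) = 27.4/(0.25 × 19.7 × 3.407) = 1.633 kg/m³.
(x−vt)²/(4Dt) = (2.52237)²/(4 × 0.0192 × 48.1) = 1.722; exp(−1.722) = 0.1787.
C = 1.633 × 0.1787 = 0.292 kg/m³.

0.292 kg/m³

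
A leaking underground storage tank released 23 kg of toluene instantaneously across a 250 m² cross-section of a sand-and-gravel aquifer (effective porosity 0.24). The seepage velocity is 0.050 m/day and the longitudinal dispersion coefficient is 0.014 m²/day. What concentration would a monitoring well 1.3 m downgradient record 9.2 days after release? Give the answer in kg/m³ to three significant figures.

For an instantaneous plane source, C(x,t) = M/(n_e·A·√(4πDt)) · exp(−(x−vt)²/(4Dt)), with n_e·A the pore (flow) area.
Plume center vt = 0.050 × 9.2 = 0.46 m, so the well at 1.3 m is 0.84 m downgradient of the peak.
√(4πDt) = 1.272 m, giving peak height M/(n_e·A·√(4πDt)) = 23/(0.24 × 250 × 1.272) = 0.3014 kg/m³.
(x−vt)²/(4Dt) = (0.84)²/(4 × 0.014 × 9.2) = 1.370; exp(−1.370) = 0.2541.
C = 0.3014 × 0.2541 = 0.0766 kg/m³.

0.0766 kg/m³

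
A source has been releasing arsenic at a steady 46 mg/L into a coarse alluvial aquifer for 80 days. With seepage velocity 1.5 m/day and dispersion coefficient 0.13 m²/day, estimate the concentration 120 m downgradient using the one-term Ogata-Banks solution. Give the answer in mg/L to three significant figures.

For a continuous step input, C/C₀ ≈ ½·erfc((x−vt)/(2√(Dt))).
vt = 1.5 × 80 = 120 m and 2√(Dt) = 2√(0.13 × 80) = 6.450 m.
Argument (x−vt)/(2√(Dt)) = (120 − 120)/6.450 = 0; ½·erfc(0) = 0.5000.
C = 46 × 0.5000 = 23.0 mg/L.

23.0 mg/L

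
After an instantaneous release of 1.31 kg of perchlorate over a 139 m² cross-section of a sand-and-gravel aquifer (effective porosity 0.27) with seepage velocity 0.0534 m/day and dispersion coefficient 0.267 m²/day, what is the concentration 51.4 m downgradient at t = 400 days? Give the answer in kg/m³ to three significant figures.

For an instantaneous plane source, C(x,t) = M/(n_e·A·√(4πDt)) · exp(−(x−vt)²/(4Dt)), with n_e·A the pore (flow) area.
Plume center vt = 0.0534 × 400 = 21.36 m, so the well at 51.4 m is 30.04 m downgradient of the peak.
√(4πDt) = 36.63 m, giving peak height M/(n_e·A·√(4πDt)) = 1.31/(0.27 × 139 × 36.63) = 0.0009529 kg/m³.
(x−vt)²/(4Dt) = (30.04)²/(4 × 0.267 × 400) = 2.112; exp(−2.112) = 0.1210.
C = 0.0009529 × 0.1210 = 0.000115 kg/m³.

0.000115 kg/m³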